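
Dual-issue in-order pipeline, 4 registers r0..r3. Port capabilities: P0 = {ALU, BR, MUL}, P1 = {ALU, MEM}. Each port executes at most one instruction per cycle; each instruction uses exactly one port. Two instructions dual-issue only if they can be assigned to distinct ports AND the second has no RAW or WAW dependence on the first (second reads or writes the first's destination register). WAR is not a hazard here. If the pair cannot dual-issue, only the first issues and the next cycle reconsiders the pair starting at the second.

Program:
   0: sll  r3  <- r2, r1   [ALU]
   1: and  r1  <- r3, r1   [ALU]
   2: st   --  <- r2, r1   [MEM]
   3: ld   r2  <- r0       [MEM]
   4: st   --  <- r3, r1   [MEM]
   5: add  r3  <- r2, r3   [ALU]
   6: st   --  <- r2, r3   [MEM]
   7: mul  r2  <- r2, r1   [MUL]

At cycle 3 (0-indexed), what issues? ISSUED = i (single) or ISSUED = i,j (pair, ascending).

c0: i0 sll.ALU  RAW r3
c1: i1 and.ALU  RAW r1
c2: i2 st.MEM  no-port MEM/MEM
c3: i3 ld.MEM  no-port MEM/MEM
c4: i4+i5 st.MEM/add.ALU  pair
c5: i6+i7 st.MEM/mul.MUL  pair

ISSUED = 3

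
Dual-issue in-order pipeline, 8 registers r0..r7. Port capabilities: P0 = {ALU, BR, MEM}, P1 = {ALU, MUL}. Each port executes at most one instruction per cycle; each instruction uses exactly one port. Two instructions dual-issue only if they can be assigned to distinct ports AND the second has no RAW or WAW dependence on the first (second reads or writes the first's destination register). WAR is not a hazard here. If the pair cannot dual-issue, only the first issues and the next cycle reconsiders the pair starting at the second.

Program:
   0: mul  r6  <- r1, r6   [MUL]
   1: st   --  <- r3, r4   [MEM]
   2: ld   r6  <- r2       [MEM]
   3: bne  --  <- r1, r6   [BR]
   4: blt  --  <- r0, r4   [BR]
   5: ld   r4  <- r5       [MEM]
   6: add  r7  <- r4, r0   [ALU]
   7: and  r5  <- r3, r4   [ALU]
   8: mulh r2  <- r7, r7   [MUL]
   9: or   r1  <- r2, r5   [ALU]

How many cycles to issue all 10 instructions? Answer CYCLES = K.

CYCLES = 8

c0: i0+i1 mul.MUL st.MEM  2-wide
c1: i2 ld.MEM  no-port MEM/BR
c2: i3 bne.BR  no-port BR/BR
c3: i4 blt.BR  no-port BR/MEM
c4: i5 ld.MEM  RAW r4
c5: i6+i7 add.ALU and.ALU  2-wide
c6: i8 mulh.MUL  RAW r2
c7: i9 or.ALU  tail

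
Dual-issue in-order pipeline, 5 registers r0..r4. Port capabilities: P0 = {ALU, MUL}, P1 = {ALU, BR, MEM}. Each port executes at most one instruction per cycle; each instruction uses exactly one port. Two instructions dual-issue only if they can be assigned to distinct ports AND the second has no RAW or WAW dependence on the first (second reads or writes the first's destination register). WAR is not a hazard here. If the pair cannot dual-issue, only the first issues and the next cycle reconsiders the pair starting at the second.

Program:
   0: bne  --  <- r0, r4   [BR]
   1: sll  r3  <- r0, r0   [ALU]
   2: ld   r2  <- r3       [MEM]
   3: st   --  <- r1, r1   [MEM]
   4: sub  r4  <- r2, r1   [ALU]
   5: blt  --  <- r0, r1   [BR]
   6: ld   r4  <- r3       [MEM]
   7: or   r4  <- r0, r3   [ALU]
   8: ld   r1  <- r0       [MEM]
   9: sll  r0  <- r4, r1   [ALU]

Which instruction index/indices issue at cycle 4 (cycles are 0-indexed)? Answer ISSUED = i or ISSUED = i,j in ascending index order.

  cy0 -> i0+i1 (bne.BR;sll.ALU) pair
  cy1 -> i2 (ld.MEM) no-port MEM/MEM
  cy2 -> i3+i4 (st.MEM;sub.ALU) pair
  cy3 -> i5 (blt.BR) no-port BR/MEM
  cy4 -> i6 (ld.MEM) WAW r4
  cy5 -> i7+i8 (or.ALU;ld.MEM) pair
  cy6 -> i9 (sll.ALU) tail

ISSUED = 6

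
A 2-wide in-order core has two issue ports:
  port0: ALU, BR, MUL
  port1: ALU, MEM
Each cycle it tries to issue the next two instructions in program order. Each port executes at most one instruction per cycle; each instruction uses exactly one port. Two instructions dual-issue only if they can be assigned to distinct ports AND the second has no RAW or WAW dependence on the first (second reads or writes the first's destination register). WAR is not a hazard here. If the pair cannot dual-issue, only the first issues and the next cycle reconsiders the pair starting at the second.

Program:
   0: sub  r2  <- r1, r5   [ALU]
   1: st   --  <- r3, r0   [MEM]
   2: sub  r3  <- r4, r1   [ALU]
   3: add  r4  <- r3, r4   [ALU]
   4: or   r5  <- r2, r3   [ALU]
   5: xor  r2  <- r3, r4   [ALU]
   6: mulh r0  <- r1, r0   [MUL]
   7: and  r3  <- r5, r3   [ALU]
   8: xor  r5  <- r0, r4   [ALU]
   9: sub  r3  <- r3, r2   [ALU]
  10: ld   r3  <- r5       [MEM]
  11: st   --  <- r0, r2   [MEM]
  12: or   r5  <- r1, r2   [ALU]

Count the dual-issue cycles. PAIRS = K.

PAIRS = 5

0. sub/st @i0,i1  | 2-wide
1. sub @i2  | RAW r3
2. add/or @i3,i4  | 2-wide
3. xor/mulh @i5,i6  | 2-wide
4. and/xor @i7,i8  | 2-wide
5. sub @i9  | WAW r3
6. ld @i10  | no-port MEM/MEM
7. st/or @i11,i12  | 2-wide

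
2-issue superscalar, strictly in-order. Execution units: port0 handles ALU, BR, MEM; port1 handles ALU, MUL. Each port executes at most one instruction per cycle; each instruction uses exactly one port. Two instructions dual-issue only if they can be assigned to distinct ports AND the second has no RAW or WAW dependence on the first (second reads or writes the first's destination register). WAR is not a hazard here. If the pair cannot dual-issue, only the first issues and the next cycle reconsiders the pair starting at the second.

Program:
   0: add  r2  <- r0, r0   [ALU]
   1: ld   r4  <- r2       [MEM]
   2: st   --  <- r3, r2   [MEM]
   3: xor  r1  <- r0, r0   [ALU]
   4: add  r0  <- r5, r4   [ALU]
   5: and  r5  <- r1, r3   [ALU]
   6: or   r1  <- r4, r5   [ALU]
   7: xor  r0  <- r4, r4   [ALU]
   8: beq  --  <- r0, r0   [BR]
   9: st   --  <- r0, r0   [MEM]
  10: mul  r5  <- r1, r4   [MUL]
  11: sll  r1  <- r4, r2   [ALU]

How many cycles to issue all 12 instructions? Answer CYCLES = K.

CYCLES = 8

[0] i0  add  -- RAW r2
[1] i1  ld  -- no-port MEM/MEM
[2] i2&i3  st/xor  -- dual
[3] i4&i5  add/and  -- dual
[4] i6&i7  or/xor  -- dual
[5] i8  beq  -- no-port BR/MEM
[6] i9&i10  st/mul  -- dual
[7] i11  sll  -- tail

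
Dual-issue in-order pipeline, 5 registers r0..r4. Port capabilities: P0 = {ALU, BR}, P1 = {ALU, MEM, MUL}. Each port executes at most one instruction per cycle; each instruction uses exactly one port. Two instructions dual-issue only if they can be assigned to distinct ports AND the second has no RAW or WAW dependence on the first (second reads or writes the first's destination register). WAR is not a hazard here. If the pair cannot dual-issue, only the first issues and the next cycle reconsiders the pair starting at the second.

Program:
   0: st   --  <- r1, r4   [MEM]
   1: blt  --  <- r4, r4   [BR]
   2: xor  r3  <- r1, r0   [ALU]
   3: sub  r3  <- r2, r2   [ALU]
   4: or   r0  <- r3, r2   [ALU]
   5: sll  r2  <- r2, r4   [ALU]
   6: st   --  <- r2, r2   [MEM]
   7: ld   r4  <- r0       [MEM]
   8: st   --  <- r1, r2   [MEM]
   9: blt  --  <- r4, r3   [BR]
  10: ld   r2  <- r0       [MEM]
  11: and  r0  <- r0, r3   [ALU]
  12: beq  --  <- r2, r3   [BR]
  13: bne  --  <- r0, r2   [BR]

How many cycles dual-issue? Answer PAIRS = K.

[0] i0+i1  st.MEM;blt.BR  -- pair
[1] i2  xor.ALU  -- WAW r3
[2] i3  sub.ALU  -- RAW r3
[3] i4+i5  or.ALU;sll.ALU  -- pair
[4] i6  st.MEM  -- no-port MEM/MEM
[5] i7  ld.MEM  -- no-port MEM/MEM
[6] i8+i9  st.MEM;blt.BR  -- pair
[7] i10+i11  ld.MEM;and.ALU  -- pair
[8] i12  beq.BR  -- no-port BR/BR
[9] i13  bne.BR  -- tail

PAIRS = 4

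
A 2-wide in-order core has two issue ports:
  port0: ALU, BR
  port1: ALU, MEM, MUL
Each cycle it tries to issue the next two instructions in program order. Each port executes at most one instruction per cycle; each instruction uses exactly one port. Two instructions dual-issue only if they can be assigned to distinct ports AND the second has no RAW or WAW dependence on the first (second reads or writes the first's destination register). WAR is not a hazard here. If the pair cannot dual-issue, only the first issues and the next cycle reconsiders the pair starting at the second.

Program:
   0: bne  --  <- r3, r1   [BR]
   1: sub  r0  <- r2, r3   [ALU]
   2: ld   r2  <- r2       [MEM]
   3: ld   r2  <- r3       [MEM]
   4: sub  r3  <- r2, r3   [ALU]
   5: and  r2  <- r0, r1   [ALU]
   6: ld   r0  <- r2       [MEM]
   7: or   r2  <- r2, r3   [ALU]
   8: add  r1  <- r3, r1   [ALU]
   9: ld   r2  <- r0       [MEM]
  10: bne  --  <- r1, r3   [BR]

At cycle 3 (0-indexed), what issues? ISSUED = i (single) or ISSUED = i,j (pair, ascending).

ISSUED = 4,5

0. bne.BR;sub.ALU @i0+i1  | dual
1. ld.MEM @i2  | no-port MEM/MEM
2. ld.MEM @i3  | RAW r2
3. sub.ALU;and.ALU @i4+i5  | dual
4. ld.MEM;or.ALU @i6+i7  | dual
5. add.ALU;ld.MEM @i8+i9  | dual
6. bne.BR @i10  | tail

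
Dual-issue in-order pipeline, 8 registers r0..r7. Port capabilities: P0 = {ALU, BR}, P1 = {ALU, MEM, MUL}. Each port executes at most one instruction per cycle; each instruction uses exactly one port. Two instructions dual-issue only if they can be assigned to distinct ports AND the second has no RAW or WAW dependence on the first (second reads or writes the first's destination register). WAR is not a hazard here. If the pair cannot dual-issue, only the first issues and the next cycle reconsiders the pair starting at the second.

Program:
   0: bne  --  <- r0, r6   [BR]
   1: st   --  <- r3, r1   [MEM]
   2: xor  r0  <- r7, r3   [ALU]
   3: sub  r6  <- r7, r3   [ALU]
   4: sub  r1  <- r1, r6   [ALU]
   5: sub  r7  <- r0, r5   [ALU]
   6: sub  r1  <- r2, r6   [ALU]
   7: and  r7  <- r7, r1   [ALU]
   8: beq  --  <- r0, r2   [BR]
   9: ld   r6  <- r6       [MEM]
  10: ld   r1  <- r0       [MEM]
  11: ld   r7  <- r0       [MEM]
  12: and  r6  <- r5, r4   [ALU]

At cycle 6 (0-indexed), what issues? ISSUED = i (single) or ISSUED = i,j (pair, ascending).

c0: i0,i1 bne.BR+st.MEM  dual
c1: i2,i3 xor.ALU+sub.ALU  dual
c2: i4,i5 sub.ALU+sub.ALU  dual
c3: i6 sub.ALU  RAW r1
c4: i7,i8 and.ALU+beq.BR  dual
c5: i9 ld.MEM  no-port MEM/MEM
c6: i10 ld.MEM  no-port MEM/MEM
c7: i11,i12 ld.MEM+and.ALU  dual

ISSUED = 10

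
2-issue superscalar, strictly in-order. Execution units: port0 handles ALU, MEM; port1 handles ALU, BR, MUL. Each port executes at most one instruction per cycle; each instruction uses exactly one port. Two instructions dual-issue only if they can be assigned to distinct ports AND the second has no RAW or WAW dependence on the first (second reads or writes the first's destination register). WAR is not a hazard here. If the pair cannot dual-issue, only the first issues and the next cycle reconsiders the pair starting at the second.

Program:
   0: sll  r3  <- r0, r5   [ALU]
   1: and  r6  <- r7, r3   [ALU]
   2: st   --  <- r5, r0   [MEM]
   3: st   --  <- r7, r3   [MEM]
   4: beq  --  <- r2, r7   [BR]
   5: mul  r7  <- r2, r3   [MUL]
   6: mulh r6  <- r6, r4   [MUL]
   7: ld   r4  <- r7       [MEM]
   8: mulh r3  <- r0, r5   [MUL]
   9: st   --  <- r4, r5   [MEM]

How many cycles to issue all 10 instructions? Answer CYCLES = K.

CYCLES = 6

#0 head=0: sll i0 RAW r3
#1 head=1: and/st i1/i2 2-wide
#2 head=3: st/beq i3/i4 2-wide
#3 head=5: mul i5 no-port MUL/MUL
#4 head=6: mulh/ld i6/i7 2-wide
#5 head=8: mulh/st i8/i9 2-wide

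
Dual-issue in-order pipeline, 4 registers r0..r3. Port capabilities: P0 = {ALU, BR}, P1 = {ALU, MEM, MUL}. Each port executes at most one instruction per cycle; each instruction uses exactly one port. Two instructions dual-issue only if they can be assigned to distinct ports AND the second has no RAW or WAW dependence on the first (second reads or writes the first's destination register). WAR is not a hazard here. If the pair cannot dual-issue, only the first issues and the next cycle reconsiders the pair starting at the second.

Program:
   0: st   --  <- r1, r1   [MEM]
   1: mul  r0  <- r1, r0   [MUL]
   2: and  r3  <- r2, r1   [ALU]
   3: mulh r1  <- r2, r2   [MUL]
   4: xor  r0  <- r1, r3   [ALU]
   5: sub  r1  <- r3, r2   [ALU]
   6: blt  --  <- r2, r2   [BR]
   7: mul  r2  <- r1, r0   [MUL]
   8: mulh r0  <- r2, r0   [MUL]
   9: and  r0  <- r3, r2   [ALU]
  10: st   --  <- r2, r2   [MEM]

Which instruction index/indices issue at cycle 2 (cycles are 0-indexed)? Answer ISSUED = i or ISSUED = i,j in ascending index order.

c0: i0 st.MEM  no-port MEM/MUL
c1: i1,i2 mul.MUL and.ALU  2-wide
c2: i3 mulh.MUL  RAW r1
c3: i4,i5 xor.ALU sub.ALU  2-wide
c4: i6,i7 blt.BR mul.MUL  2-wide
c5: i8 mulh.MUL  WAW r0
c6: i9,i10 and.ALU st.MEM  2-wide

ISSUED = 3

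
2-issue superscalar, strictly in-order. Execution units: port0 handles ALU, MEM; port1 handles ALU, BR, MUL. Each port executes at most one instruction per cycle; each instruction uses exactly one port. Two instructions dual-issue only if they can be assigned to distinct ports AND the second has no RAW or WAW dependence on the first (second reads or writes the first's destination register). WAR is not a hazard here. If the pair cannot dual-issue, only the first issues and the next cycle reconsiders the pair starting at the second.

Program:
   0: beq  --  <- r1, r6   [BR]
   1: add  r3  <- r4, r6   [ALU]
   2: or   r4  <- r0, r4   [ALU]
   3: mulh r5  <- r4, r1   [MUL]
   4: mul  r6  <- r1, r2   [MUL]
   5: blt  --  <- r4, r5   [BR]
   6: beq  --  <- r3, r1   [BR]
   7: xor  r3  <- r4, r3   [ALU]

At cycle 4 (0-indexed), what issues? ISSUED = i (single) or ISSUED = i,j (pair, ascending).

0. beq;add @i0+i1  | pair
1. or @i2  | RAW r4
2. mulh @i3  | no-port MUL/MUL
3. mul @i4  | no-port MUL/BR
4. blt @i5  | no-port BR/BR
5. beq;xor @i6+i7  | pair

ISSUED = 5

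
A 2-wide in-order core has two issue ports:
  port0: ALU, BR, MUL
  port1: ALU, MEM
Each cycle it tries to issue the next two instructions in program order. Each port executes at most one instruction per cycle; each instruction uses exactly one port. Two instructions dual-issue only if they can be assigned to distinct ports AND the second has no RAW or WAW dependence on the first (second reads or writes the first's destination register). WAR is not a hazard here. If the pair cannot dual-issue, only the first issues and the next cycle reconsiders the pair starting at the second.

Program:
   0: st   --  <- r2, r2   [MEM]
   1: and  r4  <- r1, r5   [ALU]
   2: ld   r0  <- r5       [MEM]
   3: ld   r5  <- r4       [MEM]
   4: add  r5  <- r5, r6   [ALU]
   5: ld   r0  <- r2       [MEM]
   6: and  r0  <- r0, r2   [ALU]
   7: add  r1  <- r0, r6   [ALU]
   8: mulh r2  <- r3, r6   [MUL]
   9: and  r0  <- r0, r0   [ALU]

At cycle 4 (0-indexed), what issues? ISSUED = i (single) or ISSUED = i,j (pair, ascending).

c0: i0,i1 st and  dual
c1: i2 ld  no-port MEM/MEM
c2: i3 ld  RAW+WAW r5
c3: i4,i5 add ld  dual
c4: i6 and  RAW r0
c5: i7,i8 add mulh  dual
c6: i9 and  tail

ISSUED = 6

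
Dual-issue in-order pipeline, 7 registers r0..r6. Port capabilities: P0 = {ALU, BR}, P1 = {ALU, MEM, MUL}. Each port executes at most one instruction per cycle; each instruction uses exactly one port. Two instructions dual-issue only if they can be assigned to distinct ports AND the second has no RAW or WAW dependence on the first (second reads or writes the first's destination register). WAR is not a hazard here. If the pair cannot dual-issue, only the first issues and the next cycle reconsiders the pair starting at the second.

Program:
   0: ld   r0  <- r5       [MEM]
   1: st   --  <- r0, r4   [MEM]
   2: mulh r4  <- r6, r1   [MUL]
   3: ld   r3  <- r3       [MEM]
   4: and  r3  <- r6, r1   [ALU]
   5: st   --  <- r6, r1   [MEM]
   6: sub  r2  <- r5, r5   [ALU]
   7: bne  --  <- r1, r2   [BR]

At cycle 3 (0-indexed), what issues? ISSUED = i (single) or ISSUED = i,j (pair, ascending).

c0: i0 ld.MEM  no-port MEM/MEM
c1: i1 st.MEM  no-port MEM/MUL
c2: i2 mulh.MUL  no-port MUL/MEM
c3: i3 ld.MEM  WAW r3
c4: i4/i5 and.ALU+st.MEM  2-wide
c5: i6 sub.ALU  RAW r2
c6: i7 bne.BR  tail

ISSUED = 3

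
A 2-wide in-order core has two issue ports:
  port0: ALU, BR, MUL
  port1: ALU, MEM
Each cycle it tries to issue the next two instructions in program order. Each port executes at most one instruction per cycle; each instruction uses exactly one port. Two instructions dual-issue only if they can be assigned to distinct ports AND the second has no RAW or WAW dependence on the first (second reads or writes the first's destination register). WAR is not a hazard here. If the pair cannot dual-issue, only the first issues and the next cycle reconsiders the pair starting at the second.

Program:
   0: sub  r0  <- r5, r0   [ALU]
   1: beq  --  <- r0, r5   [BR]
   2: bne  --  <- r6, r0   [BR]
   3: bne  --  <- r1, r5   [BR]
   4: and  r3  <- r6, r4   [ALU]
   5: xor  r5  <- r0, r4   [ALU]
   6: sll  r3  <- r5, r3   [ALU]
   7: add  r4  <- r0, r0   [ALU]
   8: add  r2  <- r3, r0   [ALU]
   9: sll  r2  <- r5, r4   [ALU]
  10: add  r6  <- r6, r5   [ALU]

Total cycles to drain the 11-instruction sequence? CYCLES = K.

#0 head=0: sub i0 RAW r0
#1 head=1: beq i1 no-port BR/BR
#2 head=2: bne i2 no-port BR/BR
#3 head=3: bne+and i3&i4 pair
#4 head=5: xor i5 RAW r5
#5 head=6: sll+add i6&i7 pair
#6 head=8: add i8 WAW r2
#7 head=9: sll+add i9&i10 pair

CYCLES = 8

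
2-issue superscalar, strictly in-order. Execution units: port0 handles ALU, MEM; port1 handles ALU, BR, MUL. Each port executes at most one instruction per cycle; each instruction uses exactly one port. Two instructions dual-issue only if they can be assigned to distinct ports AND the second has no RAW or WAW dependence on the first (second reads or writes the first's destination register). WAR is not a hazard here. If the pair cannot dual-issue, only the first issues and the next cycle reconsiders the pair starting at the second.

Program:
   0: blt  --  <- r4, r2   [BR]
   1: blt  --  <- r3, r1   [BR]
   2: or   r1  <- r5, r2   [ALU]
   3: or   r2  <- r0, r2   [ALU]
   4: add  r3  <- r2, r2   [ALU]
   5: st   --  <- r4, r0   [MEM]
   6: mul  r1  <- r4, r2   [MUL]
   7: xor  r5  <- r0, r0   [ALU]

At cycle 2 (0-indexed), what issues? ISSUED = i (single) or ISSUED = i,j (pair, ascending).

0. blt @i0  | no-port BR/BR
1. blt or @i1&i2  | dual
2. or @i3  | RAW r2
3. add st @i4&i5  | dual
4. mul xor @i6&i7  | dual

ISSUED = 3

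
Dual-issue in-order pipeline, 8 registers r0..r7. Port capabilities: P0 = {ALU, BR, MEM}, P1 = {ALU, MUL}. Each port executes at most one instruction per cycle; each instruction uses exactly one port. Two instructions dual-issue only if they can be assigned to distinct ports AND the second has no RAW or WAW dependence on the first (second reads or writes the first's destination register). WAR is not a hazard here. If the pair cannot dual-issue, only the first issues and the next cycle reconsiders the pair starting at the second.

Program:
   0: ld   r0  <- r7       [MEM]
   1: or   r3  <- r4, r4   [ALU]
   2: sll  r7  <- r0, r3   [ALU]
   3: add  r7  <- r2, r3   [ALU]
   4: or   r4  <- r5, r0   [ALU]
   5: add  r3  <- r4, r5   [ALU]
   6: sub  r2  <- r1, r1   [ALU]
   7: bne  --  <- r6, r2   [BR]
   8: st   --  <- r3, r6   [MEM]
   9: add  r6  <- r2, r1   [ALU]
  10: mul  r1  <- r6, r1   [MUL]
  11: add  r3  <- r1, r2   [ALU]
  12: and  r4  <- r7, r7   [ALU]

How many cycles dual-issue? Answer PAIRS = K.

0. ld/or @i0&i1  | dual
1. sll @i2  | WAW r7
2. add/or @i3&i4  | dual
3. add/sub @i5&i6  | dual
4. bne @i7  | no-port BR/MEM
5. st/add @i8&i9  | dual
6. mul @i10  | RAW r1
7. add/and @i11&i12  | dual

PAIRS = 5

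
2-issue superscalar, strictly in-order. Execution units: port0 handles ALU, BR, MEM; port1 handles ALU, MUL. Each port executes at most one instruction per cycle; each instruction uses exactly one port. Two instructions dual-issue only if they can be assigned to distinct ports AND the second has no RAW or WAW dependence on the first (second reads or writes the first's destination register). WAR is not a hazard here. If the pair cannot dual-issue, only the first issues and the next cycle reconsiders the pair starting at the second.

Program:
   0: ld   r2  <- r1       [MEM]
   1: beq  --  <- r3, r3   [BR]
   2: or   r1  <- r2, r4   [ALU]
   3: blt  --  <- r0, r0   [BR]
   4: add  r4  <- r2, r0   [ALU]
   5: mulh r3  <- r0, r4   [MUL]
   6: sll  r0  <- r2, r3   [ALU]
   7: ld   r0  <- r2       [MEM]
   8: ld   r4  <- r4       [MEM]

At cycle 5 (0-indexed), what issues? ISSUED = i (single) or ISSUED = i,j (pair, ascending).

[0] i0  ld  -- no-port MEM/BR
[1] i1/i2  beq;or  -- pair
[2] i3/i4  blt;add  -- pair
[3] i5  mulh  -- RAW r3
[4] i6  sll  -- WAW r0
[5] i7  ld  -- no-port MEM/MEM
[6] i8  ld  -- tail

ISSUED = 7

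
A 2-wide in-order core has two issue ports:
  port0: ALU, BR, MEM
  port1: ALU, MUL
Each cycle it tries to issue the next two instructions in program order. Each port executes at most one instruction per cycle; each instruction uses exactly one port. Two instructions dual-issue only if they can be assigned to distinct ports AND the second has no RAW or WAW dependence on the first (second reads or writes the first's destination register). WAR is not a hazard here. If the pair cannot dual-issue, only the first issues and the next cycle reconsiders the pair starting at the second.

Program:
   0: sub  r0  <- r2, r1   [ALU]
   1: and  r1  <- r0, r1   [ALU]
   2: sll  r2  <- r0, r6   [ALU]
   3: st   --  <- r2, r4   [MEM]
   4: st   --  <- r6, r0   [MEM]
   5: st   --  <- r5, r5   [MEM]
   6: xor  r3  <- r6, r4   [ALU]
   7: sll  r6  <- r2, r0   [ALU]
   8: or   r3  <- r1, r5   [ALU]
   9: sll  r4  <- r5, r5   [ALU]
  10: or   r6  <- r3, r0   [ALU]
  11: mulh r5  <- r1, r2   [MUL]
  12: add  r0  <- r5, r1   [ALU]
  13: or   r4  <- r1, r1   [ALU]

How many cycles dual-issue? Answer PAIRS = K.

  cy0 -> i0 (sub.ALU) RAW r0
  cy1 -> i1,i2 (and.ALU/sll.ALU) dual
  cy2 -> i3 (st.MEM) no-port MEM/MEM
  cy3 -> i4 (st.MEM) no-port MEM/MEM
  cy4 -> i5,i6 (st.MEM/xor.ALU) dual
  cy5 -> i7,i8 (sll.ALU/or.ALU) dual
  cy6 -> i9,i10 (sll.ALU/or.ALU) dual
  cy7 -> i11 (mulh.MUL) RAW r5
  cy8 -> i12,i13 (add.ALU/or.ALU) dual

PAIRS = 5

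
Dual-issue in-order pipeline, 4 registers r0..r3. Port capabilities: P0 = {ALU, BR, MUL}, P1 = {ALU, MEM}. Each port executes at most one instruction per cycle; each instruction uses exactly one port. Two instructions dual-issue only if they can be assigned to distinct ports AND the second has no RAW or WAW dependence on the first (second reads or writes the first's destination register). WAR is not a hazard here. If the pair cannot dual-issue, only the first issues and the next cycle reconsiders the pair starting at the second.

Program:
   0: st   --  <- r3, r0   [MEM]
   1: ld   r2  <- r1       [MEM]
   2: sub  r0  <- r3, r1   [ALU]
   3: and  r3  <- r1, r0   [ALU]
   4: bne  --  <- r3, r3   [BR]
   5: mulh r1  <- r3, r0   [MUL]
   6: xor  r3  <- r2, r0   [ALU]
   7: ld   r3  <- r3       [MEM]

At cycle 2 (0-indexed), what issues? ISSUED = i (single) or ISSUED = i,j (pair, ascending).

ISSUED = 3

t=0 i0:st ; no-port MEM/MEM
t=1 i1&i2:ld;sub ; 2-wide
t=2 i3:and ; RAW r3
t=3 i4:bne ; no-port BR/MUL
t=4 i5&i6:mulh;xor ; 2-wide
t=5 i7:ld ; tail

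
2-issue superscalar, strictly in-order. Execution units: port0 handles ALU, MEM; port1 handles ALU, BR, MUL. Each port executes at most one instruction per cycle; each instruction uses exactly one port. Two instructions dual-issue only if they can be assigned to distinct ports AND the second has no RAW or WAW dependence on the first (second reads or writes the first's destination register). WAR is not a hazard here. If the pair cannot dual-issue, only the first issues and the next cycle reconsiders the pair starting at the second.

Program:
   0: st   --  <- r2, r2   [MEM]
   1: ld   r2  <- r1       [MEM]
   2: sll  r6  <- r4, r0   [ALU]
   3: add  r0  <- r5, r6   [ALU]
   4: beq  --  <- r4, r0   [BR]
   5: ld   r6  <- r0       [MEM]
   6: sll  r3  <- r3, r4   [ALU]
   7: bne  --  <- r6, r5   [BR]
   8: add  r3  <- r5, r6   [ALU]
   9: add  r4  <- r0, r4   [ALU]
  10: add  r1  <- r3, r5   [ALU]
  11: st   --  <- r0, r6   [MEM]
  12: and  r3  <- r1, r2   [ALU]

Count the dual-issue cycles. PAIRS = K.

[0] i0  st.MEM  -- no-port MEM/MEM
[1] i1/i2  ld.MEM sll.ALU  -- pair
[2] i3  add.ALU  -- RAW r0
[3] i4/i5  beq.BR ld.MEM  -- pair
[4] i6/i7  sll.ALU bne.BR  -- pair
[5] i8/i9  add.ALU add.ALU  -- pair
[6] i10/i11  add.ALU st.MEM  -- pair
[7] i12  and.ALU  -- tail

PAIRS = 5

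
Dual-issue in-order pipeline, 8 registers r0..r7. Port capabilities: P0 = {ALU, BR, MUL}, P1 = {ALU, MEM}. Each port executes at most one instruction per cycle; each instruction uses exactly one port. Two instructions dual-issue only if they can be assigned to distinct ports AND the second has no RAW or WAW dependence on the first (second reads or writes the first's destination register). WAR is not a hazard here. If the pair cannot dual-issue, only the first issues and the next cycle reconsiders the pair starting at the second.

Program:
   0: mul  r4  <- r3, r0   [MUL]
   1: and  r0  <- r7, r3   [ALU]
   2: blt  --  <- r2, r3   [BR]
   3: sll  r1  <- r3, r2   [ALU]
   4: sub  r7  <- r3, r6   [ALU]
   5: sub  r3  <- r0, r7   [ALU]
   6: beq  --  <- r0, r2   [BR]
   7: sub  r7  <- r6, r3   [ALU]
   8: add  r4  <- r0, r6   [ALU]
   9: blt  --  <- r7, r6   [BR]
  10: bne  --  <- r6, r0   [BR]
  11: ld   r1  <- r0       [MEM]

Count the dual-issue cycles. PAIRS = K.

[0] i0,i1  mul and  -- 2-wide
[1] i2,i3  blt sll  -- 2-wide
[2] i4  sub  -- RAW r7
[3] i5,i6  sub beq  -- 2-wide
[4] i7,i8  sub add  -- 2-wide
[5] i9  blt  -- no-port BR/BR
[6] i10,i11  bne ld  -- 2-wide

PAIRS = 5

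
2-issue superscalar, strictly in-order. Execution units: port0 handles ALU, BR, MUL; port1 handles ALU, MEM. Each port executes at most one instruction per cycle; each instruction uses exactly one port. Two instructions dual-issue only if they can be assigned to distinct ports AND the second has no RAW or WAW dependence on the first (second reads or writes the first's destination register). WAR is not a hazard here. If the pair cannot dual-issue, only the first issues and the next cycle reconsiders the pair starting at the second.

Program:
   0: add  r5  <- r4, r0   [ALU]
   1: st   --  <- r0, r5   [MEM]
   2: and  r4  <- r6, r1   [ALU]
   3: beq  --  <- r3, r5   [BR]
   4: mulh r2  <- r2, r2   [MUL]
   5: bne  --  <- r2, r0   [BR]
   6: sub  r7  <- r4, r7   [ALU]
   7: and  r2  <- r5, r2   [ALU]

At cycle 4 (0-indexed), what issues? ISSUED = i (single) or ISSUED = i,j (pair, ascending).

ISSUED = 5,6

[0] i0  add  -- RAW r5
[1] i1+i2  st and  -- pair
[2] i3  beq  -- no-port BR/MUL
[3] i4  mulh  -- no-port MUL/BR
[4] i5+i6  bne sub  -- pair
[5] i7  and  -- tail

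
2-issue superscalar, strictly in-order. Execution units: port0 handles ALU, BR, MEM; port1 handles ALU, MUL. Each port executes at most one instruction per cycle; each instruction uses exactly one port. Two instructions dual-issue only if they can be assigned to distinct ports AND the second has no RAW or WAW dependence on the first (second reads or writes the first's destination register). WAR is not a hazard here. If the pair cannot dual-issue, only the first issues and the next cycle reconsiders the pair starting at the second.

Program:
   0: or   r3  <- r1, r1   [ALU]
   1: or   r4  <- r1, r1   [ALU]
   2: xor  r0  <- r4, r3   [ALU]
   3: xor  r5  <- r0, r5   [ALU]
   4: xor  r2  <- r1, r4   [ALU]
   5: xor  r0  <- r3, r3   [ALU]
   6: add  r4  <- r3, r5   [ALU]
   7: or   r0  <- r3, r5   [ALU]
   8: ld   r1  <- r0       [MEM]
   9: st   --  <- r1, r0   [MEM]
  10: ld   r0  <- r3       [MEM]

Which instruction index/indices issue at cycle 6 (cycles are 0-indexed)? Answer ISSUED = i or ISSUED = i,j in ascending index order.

#0 head=0: or.ALU+or.ALU i0&i1 2-wide
#1 head=2: xor.ALU i2 RAW r0
#2 head=3: xor.ALU+xor.ALU i3&i4 2-wide
#3 head=5: xor.ALU+add.ALU i5&i6 2-wide
#4 head=7: or.ALU i7 RAW r0
#5 head=8: ld.MEM i8 no-port MEM/MEM
#6 head=9: st.MEM i9 no-port MEM/MEM
#7 head=10: ld.MEM i10 tail

ISSUED = 9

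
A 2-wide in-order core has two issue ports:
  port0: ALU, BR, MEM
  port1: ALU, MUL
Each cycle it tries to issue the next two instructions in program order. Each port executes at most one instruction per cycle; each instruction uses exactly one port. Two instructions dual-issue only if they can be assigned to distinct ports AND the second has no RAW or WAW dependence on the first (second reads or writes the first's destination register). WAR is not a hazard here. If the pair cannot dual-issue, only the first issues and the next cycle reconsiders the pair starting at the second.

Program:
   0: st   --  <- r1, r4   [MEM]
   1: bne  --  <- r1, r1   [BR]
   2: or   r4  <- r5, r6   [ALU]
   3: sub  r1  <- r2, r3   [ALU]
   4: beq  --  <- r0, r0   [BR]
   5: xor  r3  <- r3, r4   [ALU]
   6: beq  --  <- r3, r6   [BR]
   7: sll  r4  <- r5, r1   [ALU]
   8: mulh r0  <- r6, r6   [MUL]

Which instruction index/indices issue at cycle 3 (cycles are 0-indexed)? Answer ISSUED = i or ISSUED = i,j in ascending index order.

ISSUED = 5

[0] i0  st.MEM  -- no-port MEM/BR
[1] i1/i2  bne.BR or.ALU  -- 2-wide
[2] i3/i4  sub.ALU beq.BR  -- 2-wide
[3] i5  xor.ALU  -- RAW r3
[4] i6/i7  beq.BR sll.ALU  -- 2-wide
[5] i8  mulh.MUL  -- tail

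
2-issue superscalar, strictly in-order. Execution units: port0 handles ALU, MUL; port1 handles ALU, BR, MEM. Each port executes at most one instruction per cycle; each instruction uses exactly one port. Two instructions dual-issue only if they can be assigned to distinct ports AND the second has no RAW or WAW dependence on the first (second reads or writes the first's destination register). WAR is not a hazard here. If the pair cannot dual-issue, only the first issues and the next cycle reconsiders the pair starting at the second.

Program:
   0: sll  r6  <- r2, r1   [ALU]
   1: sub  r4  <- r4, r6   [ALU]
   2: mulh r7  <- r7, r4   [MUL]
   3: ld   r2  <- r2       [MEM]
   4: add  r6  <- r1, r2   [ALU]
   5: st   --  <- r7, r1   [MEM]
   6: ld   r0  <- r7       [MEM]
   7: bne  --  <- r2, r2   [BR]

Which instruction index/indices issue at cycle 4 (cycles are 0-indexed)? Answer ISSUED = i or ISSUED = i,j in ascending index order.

ISSUED = 6

c0: i0 sll  RAW r6
c1: i1 sub  RAW r4
c2: i2,i3 mulh;ld  2-wide
c3: i4,i5 add;st  2-wide
c4: i6 ld  no-port MEM/BR
c5: i7 bne  tail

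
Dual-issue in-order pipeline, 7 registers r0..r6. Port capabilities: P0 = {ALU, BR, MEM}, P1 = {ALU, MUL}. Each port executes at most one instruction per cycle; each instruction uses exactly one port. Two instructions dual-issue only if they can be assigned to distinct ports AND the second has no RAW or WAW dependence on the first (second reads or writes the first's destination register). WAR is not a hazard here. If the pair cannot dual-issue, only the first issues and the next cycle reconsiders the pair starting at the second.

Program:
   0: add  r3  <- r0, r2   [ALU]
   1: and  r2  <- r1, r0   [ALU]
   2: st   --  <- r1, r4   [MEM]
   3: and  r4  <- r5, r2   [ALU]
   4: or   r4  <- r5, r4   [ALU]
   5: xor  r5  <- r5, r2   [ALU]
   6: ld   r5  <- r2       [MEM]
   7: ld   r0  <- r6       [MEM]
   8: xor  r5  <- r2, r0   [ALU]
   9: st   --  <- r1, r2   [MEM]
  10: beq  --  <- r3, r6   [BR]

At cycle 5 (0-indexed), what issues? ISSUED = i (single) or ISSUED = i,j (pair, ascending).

t=0 i0/i1:add.ALU+and.ALU ; 2-wide
t=1 i2/i3:st.MEM+and.ALU ; 2-wide
t=2 i4/i5:or.ALU+xor.ALU ; 2-wide
t=3 i6:ld.MEM ; no-port MEM/MEM
t=4 i7:ld.MEM ; RAW r0
t=5 i8/i9:xor.ALU+st.MEM ; 2-wide
t=6 i10:beq.BR ; tail

ISSUED = 8,9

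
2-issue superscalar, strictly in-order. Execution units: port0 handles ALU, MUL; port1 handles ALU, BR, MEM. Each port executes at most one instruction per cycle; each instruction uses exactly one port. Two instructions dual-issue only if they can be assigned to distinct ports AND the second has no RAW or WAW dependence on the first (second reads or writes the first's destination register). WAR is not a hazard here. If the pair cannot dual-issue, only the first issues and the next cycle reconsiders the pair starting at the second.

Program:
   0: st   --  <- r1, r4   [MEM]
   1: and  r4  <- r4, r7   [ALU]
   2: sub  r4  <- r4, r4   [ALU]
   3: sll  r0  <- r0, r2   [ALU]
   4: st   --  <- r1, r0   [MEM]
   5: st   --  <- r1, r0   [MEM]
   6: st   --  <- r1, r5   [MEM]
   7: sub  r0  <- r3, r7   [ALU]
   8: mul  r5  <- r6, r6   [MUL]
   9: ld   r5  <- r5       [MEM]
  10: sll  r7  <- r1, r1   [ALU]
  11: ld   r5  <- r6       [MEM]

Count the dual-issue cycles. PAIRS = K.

t=0 i0+i1:st.MEM/and.ALU ; pair
t=1 i2+i3:sub.ALU/sll.ALU ; pair
t=2 i4:st.MEM ; no-port MEM/MEM
t=3 i5:st.MEM ; no-port MEM/MEM
t=4 i6+i7:st.MEM/sub.ALU ; pair
t=5 i8:mul.MUL ; RAW+WAW r5
t=6 i9+i10:ld.MEM/sll.ALU ; pair
t=7 i11:ld.MEM ; tail

PAIRS = 4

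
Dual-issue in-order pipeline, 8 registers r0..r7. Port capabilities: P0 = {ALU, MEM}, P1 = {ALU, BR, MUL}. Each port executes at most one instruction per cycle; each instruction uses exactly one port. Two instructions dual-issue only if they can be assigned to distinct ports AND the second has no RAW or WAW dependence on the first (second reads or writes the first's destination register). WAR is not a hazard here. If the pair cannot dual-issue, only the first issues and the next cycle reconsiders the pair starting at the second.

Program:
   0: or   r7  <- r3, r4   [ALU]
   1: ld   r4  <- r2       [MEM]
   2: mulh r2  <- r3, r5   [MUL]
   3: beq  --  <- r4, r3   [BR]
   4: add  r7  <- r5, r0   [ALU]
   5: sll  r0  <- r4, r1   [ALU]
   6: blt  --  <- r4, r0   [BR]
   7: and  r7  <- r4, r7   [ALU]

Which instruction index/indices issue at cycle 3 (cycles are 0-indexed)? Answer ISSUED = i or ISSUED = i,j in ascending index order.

#0 head=0: or ld i0&i1 pair
#1 head=2: mulh i2 no-port MUL/BR
#2 head=3: beq add i3&i4 pair
#3 head=5: sll i5 RAW r0
#4 head=6: blt and i6&i7 pair

ISSUED = 5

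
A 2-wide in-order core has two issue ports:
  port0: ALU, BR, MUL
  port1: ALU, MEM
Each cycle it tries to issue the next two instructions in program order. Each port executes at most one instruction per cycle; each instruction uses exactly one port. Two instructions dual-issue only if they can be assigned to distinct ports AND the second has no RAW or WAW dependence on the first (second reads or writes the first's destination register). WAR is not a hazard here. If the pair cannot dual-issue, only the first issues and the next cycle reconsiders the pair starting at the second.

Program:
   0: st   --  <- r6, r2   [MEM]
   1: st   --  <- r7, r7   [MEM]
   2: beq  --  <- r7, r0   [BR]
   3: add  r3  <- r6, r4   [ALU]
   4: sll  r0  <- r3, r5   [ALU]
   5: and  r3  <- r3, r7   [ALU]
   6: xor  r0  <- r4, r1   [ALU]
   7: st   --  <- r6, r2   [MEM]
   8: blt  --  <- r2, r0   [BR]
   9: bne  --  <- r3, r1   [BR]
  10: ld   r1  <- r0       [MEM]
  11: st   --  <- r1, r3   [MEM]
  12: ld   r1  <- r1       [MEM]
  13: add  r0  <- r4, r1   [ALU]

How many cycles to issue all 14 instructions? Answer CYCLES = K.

CYCLES = 10

c0: i0 st.MEM  no-port MEM/MEM
c1: i1+i2 st.MEM;beq.BR  dual
c2: i3 add.ALU  RAW r3
c3: i4+i5 sll.ALU;and.ALU  dual
c4: i6+i7 xor.ALU;st.MEM  dual
c5: i8 blt.BR  no-port BR/BR
c6: i9+i10 bne.BR;ld.MEM  dual
c7: i11 st.MEM  no-port MEM/MEM
c8: i12 ld.MEM  RAW r1
c9: i13 add.ALU  tail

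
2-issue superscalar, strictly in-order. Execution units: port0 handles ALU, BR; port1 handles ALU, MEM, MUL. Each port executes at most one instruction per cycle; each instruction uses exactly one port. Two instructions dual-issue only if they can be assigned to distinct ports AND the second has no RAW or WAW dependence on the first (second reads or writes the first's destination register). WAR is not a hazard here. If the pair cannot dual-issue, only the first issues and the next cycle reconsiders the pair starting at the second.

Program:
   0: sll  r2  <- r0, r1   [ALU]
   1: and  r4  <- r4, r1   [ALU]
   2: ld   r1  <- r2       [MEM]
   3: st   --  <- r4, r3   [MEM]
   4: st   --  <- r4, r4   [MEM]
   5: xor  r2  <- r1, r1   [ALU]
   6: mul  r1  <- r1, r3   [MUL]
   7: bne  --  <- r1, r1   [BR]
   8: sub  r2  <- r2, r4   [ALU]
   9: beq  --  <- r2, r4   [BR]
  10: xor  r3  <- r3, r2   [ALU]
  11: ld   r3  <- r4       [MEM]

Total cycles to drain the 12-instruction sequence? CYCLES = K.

CYCLES = 8

  cy0 -> i0+i1 (sll+and) pair
  cy1 -> i2 (ld) no-port MEM/MEM
  cy2 -> i3 (st) no-port MEM/MEM
  cy3 -> i4+i5 (st+xor) pair
  cy4 -> i6 (mul) RAW r1
  cy5 -> i7+i8 (bne+sub) pair
  cy6 -> i9+i10 (beq+xor) pair
  cy7 -> i11 (ld) tail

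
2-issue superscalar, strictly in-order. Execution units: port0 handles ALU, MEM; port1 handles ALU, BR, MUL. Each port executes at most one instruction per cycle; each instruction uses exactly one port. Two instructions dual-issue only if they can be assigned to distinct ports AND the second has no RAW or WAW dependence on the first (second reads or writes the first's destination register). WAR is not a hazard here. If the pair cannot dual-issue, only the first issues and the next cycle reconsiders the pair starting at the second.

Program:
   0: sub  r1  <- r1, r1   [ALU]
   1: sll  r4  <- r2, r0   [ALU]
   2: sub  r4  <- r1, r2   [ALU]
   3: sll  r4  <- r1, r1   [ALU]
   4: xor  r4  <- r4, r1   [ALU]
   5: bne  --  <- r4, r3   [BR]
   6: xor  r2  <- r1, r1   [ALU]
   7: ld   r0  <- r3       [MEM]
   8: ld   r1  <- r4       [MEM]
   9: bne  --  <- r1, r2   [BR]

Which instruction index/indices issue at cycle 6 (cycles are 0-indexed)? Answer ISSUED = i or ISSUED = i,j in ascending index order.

ISSUED = 8

t=0 i0+i1:sub;sll ; dual
t=1 i2:sub ; WAW r4
t=2 i3:sll ; RAW+WAW r4
t=3 i4:xor ; RAW r4
t=4 i5+i6:bne;xor ; dual
t=5 i7:ld ; no-port MEM/MEM
t=6 i8:ld ; RAW r1
t=7 i9:bne ; tail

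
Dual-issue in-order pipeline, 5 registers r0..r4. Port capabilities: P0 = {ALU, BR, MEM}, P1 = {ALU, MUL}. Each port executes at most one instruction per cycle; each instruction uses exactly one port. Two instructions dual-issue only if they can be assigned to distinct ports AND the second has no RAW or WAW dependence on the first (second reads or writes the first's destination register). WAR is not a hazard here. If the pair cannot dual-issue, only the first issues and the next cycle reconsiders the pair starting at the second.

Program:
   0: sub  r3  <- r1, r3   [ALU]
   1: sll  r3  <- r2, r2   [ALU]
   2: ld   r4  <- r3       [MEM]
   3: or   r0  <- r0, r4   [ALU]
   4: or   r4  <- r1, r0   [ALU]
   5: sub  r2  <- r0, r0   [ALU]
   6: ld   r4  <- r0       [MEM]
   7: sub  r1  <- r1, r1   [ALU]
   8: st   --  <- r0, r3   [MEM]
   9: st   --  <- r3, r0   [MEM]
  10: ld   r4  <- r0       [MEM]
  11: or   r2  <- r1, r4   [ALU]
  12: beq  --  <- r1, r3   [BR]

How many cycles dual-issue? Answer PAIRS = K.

0. sub @i0  | WAW r3
1. sll @i1  | RAW r3
2. ld @i2  | RAW r4
3. or @i3  | RAW r0
4. or+sub @i4/i5  | dual
5. ld+sub @i6/i7  | dual
6. st @i8  | no-port MEM/MEM
7. st @i9  | no-port MEM/MEM
8. ld @i10  | RAW r4
9. or+beq @i11/i12  | dual

PAIRS = 3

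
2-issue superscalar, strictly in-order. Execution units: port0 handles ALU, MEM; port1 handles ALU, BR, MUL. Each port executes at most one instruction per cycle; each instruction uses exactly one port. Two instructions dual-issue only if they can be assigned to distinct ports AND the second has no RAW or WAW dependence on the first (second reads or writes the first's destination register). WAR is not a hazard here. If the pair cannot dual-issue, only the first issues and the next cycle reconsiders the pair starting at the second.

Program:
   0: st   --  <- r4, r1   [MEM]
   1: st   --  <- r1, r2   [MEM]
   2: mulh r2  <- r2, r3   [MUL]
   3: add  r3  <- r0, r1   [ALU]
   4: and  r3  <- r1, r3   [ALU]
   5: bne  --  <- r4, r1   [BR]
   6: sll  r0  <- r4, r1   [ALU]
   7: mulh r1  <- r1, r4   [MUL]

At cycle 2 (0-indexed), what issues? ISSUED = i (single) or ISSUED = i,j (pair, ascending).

ISSUED = 3

[0] i0  st  -- no-port MEM/MEM
[1] i1&i2  st+mulh  -- 2-wide
[2] i3  add  -- RAW+WAW r3
[3] i4&i5  and+bne  -- 2-wide
[4] i6&i7  sll+mulh  -- 2-wide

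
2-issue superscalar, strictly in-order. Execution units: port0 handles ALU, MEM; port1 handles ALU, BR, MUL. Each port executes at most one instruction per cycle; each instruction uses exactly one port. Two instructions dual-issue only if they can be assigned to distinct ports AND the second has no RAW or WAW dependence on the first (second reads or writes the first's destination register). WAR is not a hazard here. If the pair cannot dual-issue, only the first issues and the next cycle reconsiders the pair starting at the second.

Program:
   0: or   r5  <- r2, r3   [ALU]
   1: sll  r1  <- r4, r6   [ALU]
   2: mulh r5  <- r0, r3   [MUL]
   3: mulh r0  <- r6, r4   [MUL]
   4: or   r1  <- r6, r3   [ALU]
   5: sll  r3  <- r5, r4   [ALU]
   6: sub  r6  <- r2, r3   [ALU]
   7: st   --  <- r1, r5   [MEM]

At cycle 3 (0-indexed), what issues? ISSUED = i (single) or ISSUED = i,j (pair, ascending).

ISSUED = 5

t=0 i0/i1:or.ALU+sll.ALU ; pair
t=1 i2:mulh.MUL ; no-port MUL/MUL
t=2 i3/i4:mulh.MUL+or.ALU ; pair
t=3 i5:sll.ALU ; RAW r3
t=4 i6/i7:sub.ALU+st.MEM ; pair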